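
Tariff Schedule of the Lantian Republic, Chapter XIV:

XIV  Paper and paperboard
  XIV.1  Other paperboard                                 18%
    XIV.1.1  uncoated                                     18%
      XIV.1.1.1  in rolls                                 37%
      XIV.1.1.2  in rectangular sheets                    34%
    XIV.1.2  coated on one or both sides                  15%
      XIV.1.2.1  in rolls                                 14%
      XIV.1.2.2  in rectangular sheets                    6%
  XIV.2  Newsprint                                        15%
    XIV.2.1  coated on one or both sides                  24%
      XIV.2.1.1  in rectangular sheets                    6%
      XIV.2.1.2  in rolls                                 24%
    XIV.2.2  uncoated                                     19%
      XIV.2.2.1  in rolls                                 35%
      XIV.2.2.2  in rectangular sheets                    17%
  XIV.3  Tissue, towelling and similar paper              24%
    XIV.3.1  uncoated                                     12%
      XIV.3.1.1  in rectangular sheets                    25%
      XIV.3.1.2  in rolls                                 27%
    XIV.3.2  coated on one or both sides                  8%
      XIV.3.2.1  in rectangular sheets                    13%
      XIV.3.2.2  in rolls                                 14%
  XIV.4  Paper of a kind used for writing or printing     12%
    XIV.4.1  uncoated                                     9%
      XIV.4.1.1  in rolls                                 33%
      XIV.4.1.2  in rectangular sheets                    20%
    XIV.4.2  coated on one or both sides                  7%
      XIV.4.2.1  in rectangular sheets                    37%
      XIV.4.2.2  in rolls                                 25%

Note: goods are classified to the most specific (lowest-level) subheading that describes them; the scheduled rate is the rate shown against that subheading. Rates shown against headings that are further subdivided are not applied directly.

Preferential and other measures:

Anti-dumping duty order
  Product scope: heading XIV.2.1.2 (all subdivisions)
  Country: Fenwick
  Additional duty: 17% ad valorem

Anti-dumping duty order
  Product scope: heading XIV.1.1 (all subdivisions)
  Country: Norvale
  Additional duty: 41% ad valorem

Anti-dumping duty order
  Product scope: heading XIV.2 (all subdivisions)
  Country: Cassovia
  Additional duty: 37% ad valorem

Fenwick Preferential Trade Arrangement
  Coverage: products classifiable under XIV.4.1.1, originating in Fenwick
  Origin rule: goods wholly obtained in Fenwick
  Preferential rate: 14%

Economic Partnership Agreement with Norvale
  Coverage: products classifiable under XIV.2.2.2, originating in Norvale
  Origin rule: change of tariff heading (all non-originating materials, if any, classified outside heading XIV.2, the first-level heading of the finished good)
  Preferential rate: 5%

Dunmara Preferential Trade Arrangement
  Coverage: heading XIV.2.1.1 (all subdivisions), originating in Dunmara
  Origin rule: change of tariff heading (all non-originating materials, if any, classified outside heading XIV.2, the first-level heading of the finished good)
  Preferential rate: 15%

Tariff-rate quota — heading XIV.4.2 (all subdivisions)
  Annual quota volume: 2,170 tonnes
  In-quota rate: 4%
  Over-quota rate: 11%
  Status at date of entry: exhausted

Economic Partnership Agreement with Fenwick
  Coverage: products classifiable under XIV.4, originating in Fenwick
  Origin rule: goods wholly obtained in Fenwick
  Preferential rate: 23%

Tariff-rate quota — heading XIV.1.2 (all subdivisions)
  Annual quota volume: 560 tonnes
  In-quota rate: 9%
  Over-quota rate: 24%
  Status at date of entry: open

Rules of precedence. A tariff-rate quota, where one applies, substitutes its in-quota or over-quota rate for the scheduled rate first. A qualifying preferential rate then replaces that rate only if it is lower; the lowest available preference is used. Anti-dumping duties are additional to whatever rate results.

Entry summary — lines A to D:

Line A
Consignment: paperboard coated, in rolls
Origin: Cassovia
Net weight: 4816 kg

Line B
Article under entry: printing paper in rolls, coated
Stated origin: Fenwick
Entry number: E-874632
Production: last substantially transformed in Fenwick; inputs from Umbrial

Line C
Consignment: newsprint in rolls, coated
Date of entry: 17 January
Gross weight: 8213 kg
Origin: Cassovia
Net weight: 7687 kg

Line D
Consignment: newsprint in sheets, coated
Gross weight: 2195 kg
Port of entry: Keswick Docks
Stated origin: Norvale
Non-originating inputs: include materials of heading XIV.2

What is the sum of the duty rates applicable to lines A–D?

Line A: paperboard → XIV.1; coated → XIV.1.2; in rolls → XIV.1.2.1. Scheduled 14%. quota on XIV.1.2 open → in-quota 9%. → 9%.
Line B: printing paper → XIV.4; coated → XIV.4.2; in rolls → XIV.4.2.2. Scheduled 25%. quota on XIV.4.2 exhausted → over-quota 11%; Fenwick agreement on XIV.4.1.1: XIV.4.2.2 not covered; Fenwick agreement on XIV.4: not wholly obtained. → 11%.
Line C: newsprint → XIV.2; coated → XIV.2.1; in rolls → XIV.2.1.2. Scheduled 24%. anti-dumping (Cassovia, XIV.2): +37%; total 24% + 37% = 61%. → 61%.
Line D: newsprint → XIV.2; coated → XIV.2.1; in sheets → XIV.2.1.1. Scheduled 6%. Norvale agreement on XIV.2.2.2: XIV.2.1.1 not covered. → 6%.
Sum: 9% + 11% + 61% + 6% = 87%.

87%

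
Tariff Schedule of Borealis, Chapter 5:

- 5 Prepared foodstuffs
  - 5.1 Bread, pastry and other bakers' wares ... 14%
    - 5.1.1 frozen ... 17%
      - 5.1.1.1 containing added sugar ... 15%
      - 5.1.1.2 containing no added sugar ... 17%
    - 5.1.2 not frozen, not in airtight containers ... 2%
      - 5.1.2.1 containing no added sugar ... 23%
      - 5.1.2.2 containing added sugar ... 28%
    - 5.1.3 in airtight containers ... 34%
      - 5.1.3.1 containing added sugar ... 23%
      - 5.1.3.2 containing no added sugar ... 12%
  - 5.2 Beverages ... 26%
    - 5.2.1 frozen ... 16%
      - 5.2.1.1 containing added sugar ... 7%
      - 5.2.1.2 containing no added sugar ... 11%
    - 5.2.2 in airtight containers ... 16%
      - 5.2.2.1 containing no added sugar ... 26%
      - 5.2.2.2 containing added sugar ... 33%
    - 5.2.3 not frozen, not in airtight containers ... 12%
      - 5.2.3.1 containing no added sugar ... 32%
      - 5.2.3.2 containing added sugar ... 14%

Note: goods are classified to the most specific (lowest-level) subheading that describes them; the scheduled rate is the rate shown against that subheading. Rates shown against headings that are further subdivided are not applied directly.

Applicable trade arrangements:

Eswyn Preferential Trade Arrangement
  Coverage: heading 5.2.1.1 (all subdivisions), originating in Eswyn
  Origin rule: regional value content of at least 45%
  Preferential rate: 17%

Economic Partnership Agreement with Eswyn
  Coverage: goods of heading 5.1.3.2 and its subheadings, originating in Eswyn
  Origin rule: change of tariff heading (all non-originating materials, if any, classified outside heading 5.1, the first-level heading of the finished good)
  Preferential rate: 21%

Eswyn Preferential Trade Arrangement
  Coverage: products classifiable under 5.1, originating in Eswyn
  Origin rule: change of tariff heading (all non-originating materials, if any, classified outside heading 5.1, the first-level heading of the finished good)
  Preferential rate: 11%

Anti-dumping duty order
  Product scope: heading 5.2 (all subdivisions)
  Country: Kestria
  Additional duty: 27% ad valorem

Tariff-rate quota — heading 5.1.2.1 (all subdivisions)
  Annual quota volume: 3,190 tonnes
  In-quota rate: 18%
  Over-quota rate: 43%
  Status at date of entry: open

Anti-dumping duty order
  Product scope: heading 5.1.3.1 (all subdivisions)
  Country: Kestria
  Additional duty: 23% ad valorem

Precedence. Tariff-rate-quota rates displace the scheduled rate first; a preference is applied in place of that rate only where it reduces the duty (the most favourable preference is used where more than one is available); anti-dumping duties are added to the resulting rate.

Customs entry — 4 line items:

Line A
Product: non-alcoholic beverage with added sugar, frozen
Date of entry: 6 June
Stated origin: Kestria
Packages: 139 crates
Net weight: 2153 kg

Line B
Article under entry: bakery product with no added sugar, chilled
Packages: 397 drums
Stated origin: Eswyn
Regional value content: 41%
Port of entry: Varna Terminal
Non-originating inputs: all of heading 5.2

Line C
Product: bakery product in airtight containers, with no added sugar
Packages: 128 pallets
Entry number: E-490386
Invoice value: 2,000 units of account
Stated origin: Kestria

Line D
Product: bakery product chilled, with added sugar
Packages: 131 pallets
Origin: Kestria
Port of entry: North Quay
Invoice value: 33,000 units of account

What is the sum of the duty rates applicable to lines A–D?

Line A: non-alcoholic beverage → 5.2; frozen → 5.2.1; with added sugar → 5.2.1.1. Scheduled 7%. anti-dumping (Kestria, 5.2): +27%; total 7% + 27% = 34%. → 34%.
Line B: bakery product → 5.1; chilled → 5.1.2; with no added sugar → 5.1.2.1. Scheduled 23%. quota on 5.1.2.1 open → in-quota 18%; Eswyn agreement on 5.2.1.1: 5.1.2.1 not covered; Eswyn agreement on 5.1.3.2: 5.1.2.1 not covered; Eswyn agreement on 5.1: CTH met → 11% available; preferential 11%. → 11%.
Line C: bakery product → 5.1; in airtight containers → 5.1.3; with no added sugar → 5.1.3.2. Scheduled 12%. No special measure applies. → 12%.
Line D: bakery product → 5.1; chilled → 5.1.2; with added sugar → 5.1.2.2. Scheduled 28%. No special measure applies. → 28%.
Sum: 34% + 11% + 12% + 28% = 85%.

85%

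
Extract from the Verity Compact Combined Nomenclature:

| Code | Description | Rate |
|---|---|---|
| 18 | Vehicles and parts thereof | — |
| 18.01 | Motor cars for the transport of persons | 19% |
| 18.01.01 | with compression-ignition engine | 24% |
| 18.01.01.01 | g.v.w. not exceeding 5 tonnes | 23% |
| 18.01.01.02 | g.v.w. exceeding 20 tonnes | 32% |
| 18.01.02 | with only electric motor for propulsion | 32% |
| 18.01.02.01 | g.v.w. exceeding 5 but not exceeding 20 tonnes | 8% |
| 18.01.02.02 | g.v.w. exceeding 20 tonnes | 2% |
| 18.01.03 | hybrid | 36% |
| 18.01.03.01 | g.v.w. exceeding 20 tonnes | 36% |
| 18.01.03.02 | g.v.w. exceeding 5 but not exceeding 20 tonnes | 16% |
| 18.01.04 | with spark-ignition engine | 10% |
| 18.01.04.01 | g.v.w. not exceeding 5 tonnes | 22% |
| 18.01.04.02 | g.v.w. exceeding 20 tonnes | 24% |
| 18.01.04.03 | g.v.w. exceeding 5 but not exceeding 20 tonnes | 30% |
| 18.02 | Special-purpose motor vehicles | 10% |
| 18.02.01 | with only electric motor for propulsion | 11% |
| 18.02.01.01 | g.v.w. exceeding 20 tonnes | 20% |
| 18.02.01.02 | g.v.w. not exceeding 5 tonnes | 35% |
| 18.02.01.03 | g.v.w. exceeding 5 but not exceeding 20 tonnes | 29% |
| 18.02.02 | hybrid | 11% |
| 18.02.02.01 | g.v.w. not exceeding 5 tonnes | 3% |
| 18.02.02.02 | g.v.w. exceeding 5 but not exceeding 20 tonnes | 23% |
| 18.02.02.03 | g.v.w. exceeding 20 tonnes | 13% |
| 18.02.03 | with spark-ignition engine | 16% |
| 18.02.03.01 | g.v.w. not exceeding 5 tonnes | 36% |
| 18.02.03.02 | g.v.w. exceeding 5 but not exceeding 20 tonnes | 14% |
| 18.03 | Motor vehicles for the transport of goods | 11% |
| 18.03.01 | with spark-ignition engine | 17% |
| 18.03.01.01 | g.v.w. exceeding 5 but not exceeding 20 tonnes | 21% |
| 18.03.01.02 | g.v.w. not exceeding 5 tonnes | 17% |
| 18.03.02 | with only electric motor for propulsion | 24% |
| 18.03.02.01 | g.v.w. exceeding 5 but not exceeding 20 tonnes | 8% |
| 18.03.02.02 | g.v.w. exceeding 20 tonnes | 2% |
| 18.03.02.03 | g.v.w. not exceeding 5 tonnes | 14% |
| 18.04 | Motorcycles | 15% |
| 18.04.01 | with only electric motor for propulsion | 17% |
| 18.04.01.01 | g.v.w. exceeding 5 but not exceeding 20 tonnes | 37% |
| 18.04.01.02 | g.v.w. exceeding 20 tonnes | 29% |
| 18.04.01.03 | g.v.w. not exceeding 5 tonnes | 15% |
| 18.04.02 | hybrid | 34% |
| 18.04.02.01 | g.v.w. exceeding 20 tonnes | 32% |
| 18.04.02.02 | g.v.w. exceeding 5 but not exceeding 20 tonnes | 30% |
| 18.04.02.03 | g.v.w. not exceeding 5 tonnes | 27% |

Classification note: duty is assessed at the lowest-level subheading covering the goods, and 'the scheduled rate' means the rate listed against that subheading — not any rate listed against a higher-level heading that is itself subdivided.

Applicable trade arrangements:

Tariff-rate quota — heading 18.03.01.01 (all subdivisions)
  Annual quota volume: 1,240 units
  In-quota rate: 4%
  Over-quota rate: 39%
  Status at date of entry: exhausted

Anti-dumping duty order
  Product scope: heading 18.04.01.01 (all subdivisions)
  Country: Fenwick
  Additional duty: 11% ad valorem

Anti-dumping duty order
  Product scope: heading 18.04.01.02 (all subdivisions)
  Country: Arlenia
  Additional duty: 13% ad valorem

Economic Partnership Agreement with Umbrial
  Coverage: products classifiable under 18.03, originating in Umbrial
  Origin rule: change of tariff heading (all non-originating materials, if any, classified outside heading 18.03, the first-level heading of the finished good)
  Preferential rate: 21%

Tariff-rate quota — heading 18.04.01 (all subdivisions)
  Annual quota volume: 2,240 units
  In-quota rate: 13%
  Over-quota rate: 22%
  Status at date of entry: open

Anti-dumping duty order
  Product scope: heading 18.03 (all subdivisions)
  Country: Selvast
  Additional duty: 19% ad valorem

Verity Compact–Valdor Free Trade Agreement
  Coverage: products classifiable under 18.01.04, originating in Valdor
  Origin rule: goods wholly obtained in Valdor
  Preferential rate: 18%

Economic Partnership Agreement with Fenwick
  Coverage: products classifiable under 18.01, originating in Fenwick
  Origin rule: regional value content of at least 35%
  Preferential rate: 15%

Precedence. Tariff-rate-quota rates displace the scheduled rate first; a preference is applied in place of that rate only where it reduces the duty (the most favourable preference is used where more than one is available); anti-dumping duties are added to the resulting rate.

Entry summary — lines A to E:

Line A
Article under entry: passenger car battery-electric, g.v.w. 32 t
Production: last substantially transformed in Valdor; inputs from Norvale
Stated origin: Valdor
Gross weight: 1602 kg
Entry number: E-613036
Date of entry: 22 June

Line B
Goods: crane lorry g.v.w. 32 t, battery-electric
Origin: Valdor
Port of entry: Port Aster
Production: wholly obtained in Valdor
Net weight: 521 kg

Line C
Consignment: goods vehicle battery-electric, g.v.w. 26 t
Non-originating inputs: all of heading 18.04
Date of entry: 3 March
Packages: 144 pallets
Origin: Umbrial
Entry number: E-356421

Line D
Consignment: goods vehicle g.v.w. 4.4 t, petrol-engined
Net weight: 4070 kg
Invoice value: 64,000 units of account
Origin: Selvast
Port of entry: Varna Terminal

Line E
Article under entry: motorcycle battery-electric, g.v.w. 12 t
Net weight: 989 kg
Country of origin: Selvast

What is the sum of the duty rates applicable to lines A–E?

Line A: passenger car → 18.01; battery-electric → 18.01.02; g.v.w. 32 t → 18.01.02.02. Scheduled 2%. Valdor agreement on 18.01.04: 18.01.02.02 not covered. → 2%.
Line B: crane lorry → 18.02; battery-electric → 18.02.01; g.v.w. 32 t → 18.02.01.01. Scheduled 20%. Valdor agreement on 18.01.04: 18.02.01.01 not covered. → 20%.
Line C: goods vehicle → 18.03; battery-electric → 18.03.02; g.v.w. 26 t → 18.03.02.02. Scheduled 2%. Umbrial agreement on 18.03: CTH met → 21% available; preference 21% not lower than 2% → no reduction. → 2%.
Line D: goods vehicle → 18.03; petrol-engined → 18.03.01; g.v.w. 4.4 t → 18.03.01.02. Scheduled 17%. anti-dumping (Selvast, 18.03): +19%; total 17% + 19% = 36%. → 36%.
Line E: motorcycle → 18.04; battery-electric → 18.04.01; g.v.w. 12 t → 18.04.01.01. Scheduled 37%. quota on 18.04.01 open → in-quota 13%. → 13%.
Sum: 2% + 20% + 2% + 36% + 13% = 73%.

73%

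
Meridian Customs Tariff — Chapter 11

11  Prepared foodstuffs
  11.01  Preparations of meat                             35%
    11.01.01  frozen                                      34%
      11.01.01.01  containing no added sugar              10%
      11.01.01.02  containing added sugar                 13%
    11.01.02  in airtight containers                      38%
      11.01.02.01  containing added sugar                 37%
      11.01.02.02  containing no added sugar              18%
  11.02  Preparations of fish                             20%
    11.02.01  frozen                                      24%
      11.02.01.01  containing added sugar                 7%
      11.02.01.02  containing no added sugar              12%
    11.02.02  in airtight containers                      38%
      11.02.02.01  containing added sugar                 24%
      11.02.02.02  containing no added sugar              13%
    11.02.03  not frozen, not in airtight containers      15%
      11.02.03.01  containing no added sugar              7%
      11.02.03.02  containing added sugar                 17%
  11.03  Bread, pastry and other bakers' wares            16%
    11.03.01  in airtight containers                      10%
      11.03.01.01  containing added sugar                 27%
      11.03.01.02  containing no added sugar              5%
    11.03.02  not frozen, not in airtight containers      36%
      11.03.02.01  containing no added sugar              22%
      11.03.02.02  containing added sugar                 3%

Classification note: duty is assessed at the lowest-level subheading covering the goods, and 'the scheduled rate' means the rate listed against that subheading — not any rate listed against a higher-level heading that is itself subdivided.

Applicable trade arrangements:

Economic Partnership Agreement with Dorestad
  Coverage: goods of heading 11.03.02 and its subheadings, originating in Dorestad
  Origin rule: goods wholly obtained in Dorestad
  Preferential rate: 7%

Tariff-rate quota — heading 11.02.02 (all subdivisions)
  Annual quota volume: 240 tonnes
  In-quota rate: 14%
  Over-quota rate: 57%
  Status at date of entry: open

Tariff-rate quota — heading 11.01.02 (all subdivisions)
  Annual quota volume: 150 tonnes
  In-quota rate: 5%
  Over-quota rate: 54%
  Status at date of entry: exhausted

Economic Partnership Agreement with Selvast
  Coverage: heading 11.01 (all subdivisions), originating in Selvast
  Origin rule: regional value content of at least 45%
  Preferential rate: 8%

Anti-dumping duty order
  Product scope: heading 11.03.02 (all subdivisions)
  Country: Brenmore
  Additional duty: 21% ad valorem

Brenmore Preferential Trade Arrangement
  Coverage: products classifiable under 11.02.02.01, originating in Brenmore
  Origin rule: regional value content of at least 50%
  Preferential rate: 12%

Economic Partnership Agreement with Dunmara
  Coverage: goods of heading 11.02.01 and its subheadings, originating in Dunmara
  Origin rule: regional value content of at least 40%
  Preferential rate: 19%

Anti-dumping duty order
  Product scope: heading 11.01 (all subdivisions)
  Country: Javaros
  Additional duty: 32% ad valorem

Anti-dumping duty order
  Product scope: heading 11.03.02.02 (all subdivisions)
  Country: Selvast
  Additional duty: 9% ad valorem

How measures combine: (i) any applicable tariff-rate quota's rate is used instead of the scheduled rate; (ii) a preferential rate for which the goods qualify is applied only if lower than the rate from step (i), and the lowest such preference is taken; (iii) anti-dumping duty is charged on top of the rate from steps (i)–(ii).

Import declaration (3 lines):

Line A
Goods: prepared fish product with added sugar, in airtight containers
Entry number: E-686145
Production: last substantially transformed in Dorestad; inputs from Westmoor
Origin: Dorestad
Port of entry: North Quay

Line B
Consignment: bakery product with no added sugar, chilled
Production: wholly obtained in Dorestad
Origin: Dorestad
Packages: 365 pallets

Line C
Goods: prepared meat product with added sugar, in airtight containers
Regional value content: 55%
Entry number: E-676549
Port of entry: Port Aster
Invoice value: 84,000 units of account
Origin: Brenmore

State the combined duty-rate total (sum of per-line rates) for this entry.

Line A: prepared fish product → 11.02; in airtight containers → 11.02.02; with added sugar → 11.02.02.01. Scheduled 24%. quota on 11.02.02 open → in-quota 14%; Dorestad agreement on 11.03.02: 11.02.02.01 not covered. → 14%.
Line B: bakery product → 11.03; chilled → 11.03.02; with no added sugar → 11.03.02.01. Scheduled 22%. Dorestad agreement on 11.03.02: wholly obtained → 7% available; preferential 7%. → 7%.
Line C: prepared meat product → 11.01; in airtight containers → 11.01.02; with added sugar → 11.01.02.01. Scheduled 37%. quota on 11.01.02 exhausted → over-quota 54%; Brenmore agreement on 11.02.02.01: 11.01.02.01 not covered. → 54%.
Sum: 14% + 7% + 54% = 75%.

75%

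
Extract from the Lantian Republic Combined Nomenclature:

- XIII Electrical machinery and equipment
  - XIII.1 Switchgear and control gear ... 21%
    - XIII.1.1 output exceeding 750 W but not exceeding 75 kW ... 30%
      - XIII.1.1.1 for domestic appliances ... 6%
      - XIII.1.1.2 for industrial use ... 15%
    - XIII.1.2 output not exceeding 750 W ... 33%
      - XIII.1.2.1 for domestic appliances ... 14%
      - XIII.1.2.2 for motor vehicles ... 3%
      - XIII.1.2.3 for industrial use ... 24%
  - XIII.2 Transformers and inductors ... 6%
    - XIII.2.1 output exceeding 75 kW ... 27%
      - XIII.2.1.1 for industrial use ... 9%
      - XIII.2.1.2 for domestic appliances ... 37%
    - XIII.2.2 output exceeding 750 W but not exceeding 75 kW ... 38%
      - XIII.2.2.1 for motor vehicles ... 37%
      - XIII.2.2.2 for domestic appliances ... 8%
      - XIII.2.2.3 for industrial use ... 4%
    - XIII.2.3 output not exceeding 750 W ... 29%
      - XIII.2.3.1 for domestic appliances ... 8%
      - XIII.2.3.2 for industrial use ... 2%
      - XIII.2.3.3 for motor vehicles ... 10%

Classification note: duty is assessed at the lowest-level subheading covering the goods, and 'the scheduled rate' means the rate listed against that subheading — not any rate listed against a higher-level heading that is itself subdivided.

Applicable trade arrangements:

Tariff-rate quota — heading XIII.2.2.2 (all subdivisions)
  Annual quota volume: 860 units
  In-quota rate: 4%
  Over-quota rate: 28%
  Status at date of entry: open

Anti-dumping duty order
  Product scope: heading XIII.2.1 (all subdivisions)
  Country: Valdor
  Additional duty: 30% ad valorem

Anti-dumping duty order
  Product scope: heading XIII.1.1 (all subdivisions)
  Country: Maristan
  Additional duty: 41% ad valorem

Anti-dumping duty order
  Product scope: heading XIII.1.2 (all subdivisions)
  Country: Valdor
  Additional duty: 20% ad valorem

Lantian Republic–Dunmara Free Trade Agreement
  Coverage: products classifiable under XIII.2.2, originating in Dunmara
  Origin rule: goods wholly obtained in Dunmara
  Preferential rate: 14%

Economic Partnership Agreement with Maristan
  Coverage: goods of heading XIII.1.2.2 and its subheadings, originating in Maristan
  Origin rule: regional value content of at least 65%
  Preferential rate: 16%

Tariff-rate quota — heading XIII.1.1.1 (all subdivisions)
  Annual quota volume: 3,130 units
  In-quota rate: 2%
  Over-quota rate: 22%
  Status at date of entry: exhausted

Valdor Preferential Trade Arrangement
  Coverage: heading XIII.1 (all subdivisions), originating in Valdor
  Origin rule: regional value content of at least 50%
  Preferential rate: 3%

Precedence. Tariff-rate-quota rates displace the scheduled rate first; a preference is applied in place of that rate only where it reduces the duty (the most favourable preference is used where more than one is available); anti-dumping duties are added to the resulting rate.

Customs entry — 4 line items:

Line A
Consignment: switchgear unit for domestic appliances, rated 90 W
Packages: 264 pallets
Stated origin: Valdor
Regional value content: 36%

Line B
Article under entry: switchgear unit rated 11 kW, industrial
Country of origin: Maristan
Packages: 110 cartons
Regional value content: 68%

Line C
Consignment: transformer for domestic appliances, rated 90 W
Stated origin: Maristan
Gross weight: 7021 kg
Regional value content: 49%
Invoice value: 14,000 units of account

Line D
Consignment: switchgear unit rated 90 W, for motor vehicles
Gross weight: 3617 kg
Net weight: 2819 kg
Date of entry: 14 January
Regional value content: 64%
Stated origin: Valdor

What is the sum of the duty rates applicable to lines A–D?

121%

Line A: switchgear unit → XIII.1; rated 90 W → XIII.1.2; for domestic appliances → XIII.1.2.1. Scheduled 14%. Valdor agreement on XIII.1: RVC < 50%; anti-dumping (Valdor, XIII.1.2): +20%; total 14% + 20% = 34%. → 34%.
Line B: switchgear unit → XIII.1; rated 11 kW → XIII.1.1; industrial → XIII.1.1.2. Scheduled 15%. Maristan agreement on XIII.1.2.2: XIII.1.1.2 not covered; anti-dumping (Maristan, XIII.1.1): +41%; total 15% + 41% = 56%. → 56%.
Line C: transformer → XIII.2; rated 90 W → XIII.2.3; for domestic appliances → XIII.2.3.1. Scheduled 8%. Maristan agreement on XIII.1.2.2: XIII.2.3.1 not covered. → 8%.
Line D: switchgear unit → XIII.1; rated 90 W → XIII.1.2; for motor vehicles → XIII.1.2.2. Scheduled 3%. Valdor agreement on XIII.1: RVC ≥ 50% → 3% available; preference 3% not lower than 3% → no reduction; anti-dumping (Valdor, XIII.1.2): +20%; total 3% + 20% = 23%. → 23%.
Sum: 34% + 56% + 8% + 23% = 121%.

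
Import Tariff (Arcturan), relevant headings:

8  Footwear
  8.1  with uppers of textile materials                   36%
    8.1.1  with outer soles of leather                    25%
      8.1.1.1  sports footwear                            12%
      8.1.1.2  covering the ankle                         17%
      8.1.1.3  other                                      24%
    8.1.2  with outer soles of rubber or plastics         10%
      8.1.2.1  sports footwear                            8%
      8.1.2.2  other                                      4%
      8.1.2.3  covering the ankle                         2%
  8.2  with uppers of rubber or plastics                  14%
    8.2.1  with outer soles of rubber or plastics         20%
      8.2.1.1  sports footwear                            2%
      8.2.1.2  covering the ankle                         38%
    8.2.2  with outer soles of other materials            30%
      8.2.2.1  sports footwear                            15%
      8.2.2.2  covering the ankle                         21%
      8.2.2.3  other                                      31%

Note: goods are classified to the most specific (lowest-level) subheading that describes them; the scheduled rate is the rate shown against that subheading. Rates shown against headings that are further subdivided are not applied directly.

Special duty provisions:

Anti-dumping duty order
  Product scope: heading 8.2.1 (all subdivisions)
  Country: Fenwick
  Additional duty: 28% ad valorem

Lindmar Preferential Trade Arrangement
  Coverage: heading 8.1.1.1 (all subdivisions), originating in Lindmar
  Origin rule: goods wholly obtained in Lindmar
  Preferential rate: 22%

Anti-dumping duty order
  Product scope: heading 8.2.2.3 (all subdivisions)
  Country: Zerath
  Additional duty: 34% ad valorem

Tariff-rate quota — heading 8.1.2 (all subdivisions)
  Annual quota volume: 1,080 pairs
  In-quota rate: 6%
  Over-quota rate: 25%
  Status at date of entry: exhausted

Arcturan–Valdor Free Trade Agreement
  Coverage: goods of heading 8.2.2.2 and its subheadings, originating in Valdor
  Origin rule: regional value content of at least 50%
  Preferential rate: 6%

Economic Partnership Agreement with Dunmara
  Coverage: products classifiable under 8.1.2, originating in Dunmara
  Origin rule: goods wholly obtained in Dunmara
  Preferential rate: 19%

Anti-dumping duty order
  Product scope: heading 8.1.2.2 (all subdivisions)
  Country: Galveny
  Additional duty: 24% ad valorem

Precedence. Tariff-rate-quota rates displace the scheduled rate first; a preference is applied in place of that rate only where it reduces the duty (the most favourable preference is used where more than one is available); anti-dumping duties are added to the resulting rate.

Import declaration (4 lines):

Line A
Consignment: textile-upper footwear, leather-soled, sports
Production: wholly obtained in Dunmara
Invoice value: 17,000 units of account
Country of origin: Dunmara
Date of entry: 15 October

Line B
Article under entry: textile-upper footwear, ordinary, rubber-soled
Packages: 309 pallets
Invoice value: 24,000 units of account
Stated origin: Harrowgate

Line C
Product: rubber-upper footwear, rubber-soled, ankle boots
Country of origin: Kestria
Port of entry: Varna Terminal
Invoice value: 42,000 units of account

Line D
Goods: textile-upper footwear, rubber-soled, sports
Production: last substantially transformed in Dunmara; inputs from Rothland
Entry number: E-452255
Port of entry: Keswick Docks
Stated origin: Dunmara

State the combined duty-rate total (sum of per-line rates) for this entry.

100%

Line A: textile-upper → 8.1; leather-soled → 8.1.1; sports → 8.1.1.1. Scheduled 12%. Dunmara agreement on 8.1.2: 8.1.1.1 not covered. → 12%.
Line B: textile-upper → 8.1; rubber-soled → 8.1.2; ordinary → 8.1.2.2. Scheduled 4%. quota on 8.1.2 exhausted → over-quota 25%. → 25%.
Line C: rubber-upper → 8.2; rubber-soled → 8.2.1; ankle boots → 8.2.1.2. Scheduled 38%. No special measure applies. → 38%.
Line D: textile-upper → 8.1; rubber-soled → 8.1.2; sports → 8.1.2.1. Scheduled 8%. quota on 8.1.2 exhausted → over-quota 25%; Dunmara agreement on 8.1.2: not wholly obtained. → 25%.
Sum: 12% + 25% + 38% + 25% = 100%.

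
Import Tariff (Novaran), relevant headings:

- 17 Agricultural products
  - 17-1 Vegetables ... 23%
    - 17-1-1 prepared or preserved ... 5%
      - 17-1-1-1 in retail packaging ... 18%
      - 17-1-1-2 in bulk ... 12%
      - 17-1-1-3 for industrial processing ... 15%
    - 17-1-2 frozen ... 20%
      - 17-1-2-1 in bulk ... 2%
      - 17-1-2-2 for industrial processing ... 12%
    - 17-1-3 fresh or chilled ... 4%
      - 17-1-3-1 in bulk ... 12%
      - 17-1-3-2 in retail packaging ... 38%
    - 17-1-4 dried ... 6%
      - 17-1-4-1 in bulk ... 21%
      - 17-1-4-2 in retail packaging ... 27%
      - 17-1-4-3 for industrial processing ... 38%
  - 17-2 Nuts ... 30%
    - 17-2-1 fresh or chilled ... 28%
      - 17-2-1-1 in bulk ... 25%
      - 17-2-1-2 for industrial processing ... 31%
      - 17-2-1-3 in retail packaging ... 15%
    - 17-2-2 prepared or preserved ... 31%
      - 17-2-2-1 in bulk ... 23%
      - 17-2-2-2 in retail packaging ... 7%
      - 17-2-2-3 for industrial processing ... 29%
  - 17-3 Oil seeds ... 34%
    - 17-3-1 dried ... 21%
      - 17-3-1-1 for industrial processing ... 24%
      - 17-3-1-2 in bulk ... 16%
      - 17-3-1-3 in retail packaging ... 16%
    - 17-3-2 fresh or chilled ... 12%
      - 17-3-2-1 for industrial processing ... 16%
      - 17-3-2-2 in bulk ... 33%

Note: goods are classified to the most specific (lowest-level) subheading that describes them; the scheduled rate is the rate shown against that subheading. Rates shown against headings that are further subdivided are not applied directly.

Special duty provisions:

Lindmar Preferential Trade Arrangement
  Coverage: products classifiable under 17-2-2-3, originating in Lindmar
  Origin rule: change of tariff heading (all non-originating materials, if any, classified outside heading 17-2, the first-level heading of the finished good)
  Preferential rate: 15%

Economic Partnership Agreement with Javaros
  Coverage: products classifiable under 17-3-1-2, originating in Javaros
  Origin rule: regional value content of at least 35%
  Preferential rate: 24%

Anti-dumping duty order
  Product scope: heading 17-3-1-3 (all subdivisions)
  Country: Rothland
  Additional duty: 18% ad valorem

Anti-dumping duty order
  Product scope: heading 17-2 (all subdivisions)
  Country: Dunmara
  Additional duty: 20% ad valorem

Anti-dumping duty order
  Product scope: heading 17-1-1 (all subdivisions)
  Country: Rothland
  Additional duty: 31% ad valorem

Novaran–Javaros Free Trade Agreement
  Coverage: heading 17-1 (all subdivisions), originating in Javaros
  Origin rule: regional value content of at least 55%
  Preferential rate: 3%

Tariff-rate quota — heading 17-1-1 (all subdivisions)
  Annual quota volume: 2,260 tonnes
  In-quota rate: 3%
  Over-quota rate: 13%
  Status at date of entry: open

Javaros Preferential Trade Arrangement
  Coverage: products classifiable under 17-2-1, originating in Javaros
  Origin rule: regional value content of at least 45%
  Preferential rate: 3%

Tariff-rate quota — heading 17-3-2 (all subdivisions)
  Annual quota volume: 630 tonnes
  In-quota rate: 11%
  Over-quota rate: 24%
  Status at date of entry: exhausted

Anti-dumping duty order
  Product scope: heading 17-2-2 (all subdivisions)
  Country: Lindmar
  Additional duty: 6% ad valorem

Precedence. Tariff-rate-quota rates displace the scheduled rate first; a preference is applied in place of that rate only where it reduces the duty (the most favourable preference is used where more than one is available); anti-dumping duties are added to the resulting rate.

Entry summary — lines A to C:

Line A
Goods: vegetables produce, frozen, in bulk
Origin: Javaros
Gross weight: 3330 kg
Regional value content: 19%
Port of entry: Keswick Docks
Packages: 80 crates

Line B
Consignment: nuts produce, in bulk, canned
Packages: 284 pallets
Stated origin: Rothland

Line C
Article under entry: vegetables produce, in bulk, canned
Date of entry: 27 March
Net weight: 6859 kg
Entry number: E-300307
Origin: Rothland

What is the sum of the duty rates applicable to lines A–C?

59%

Line A: vegetables → 17-1; frozen → 17-1-2; in bulk → 17-1-2-1. Scheduled 2%. Javaros agreement on 17-3-1-2: 17-1-2-1 not covered; Javaros agreement on 17-1: RVC < 55%; Javaros agreement on 17-2-1: 17-1-2-1 not covered. → 2%.
Line B: nuts → 17-2; canned → 17-2-2; in bulk → 17-2-2-1. Scheduled 23%. No special measure applies. → 23%.
Line C: vegetables → 17-1; canned → 17-1-1; in bulk → 17-1-1-2. Scheduled 12%. quota on 17-1-1 open → in-quota 3%; anti-dumping (Rothland, 17-1-1): +31%; total 3% + 31% = 34%. → 34%.
Sum: 2% + 23% + 34% = 59%.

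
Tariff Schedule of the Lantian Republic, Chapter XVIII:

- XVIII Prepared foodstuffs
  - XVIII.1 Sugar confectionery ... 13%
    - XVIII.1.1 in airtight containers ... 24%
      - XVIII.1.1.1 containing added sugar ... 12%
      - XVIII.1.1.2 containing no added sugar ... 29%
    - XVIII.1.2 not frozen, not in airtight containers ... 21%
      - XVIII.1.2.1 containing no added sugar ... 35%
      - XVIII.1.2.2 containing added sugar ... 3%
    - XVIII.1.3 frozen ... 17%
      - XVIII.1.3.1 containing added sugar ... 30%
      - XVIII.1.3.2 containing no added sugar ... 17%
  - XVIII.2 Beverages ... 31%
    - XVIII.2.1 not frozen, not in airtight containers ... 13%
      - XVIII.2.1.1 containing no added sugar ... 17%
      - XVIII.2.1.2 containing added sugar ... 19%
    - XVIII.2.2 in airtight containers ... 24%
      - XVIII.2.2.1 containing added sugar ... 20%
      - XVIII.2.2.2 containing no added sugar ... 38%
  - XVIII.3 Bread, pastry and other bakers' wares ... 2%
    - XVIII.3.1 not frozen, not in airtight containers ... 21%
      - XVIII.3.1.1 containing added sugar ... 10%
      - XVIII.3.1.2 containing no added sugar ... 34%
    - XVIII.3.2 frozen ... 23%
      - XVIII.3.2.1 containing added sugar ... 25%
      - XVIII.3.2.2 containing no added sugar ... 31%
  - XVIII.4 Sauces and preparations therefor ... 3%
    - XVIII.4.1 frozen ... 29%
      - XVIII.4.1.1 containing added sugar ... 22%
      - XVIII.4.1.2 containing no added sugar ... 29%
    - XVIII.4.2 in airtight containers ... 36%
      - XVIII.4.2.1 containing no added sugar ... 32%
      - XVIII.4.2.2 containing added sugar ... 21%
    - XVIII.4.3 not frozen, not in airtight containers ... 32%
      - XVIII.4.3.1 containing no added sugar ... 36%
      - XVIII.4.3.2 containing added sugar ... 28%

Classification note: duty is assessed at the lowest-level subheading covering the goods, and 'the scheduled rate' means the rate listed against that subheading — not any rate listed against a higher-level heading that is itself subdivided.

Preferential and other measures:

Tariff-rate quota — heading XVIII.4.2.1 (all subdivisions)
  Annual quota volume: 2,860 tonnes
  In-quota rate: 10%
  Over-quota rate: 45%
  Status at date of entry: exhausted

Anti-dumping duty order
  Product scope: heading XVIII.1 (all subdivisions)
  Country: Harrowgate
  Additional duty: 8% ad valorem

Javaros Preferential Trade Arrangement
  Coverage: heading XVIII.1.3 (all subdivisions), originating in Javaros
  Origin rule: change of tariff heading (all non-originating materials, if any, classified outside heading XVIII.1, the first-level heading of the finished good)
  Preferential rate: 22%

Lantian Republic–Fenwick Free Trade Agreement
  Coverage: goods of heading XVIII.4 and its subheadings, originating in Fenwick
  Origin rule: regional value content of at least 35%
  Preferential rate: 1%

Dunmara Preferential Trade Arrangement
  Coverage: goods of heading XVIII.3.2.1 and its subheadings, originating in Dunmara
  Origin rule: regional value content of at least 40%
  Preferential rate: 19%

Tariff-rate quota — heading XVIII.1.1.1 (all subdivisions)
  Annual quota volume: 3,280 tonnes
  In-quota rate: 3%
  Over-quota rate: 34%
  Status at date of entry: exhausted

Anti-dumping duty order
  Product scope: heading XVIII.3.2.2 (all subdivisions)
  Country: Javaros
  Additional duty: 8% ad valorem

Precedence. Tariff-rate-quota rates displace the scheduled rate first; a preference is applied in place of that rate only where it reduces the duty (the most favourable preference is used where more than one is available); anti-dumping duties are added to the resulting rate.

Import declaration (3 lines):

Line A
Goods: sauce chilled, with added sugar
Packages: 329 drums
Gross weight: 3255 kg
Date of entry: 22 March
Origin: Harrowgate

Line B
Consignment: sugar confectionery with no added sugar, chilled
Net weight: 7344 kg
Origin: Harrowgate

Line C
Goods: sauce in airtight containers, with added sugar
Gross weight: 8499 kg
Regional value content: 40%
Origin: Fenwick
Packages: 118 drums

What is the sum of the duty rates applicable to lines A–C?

72%

Line A: sauce → XVIII.4; chilled → XVIII.4.3; with added sugar → XVIII.4.3.2. Scheduled 28%. No special measure applies. → 28%.
Line B: sugar confectionery → XVIII.1; chilled → XVIII.1.2; with no added sugar → XVIII.1.2.1. Scheduled 35%. anti-dumping (Harrowgate, XVIII.1): +8%; total 35% + 8% = 43%. → 43%.
Line C: sauce → XVIII.4; in airtight containers → XVIII.4.2; with added sugar → XVIII.4.2.2. Scheduled 21%. Fenwick agreement on XVIII.4: RVC ≥ 35% → 1% available; preferential 1%. → 1%.
Sum: 28% + 43% + 1% = 72%.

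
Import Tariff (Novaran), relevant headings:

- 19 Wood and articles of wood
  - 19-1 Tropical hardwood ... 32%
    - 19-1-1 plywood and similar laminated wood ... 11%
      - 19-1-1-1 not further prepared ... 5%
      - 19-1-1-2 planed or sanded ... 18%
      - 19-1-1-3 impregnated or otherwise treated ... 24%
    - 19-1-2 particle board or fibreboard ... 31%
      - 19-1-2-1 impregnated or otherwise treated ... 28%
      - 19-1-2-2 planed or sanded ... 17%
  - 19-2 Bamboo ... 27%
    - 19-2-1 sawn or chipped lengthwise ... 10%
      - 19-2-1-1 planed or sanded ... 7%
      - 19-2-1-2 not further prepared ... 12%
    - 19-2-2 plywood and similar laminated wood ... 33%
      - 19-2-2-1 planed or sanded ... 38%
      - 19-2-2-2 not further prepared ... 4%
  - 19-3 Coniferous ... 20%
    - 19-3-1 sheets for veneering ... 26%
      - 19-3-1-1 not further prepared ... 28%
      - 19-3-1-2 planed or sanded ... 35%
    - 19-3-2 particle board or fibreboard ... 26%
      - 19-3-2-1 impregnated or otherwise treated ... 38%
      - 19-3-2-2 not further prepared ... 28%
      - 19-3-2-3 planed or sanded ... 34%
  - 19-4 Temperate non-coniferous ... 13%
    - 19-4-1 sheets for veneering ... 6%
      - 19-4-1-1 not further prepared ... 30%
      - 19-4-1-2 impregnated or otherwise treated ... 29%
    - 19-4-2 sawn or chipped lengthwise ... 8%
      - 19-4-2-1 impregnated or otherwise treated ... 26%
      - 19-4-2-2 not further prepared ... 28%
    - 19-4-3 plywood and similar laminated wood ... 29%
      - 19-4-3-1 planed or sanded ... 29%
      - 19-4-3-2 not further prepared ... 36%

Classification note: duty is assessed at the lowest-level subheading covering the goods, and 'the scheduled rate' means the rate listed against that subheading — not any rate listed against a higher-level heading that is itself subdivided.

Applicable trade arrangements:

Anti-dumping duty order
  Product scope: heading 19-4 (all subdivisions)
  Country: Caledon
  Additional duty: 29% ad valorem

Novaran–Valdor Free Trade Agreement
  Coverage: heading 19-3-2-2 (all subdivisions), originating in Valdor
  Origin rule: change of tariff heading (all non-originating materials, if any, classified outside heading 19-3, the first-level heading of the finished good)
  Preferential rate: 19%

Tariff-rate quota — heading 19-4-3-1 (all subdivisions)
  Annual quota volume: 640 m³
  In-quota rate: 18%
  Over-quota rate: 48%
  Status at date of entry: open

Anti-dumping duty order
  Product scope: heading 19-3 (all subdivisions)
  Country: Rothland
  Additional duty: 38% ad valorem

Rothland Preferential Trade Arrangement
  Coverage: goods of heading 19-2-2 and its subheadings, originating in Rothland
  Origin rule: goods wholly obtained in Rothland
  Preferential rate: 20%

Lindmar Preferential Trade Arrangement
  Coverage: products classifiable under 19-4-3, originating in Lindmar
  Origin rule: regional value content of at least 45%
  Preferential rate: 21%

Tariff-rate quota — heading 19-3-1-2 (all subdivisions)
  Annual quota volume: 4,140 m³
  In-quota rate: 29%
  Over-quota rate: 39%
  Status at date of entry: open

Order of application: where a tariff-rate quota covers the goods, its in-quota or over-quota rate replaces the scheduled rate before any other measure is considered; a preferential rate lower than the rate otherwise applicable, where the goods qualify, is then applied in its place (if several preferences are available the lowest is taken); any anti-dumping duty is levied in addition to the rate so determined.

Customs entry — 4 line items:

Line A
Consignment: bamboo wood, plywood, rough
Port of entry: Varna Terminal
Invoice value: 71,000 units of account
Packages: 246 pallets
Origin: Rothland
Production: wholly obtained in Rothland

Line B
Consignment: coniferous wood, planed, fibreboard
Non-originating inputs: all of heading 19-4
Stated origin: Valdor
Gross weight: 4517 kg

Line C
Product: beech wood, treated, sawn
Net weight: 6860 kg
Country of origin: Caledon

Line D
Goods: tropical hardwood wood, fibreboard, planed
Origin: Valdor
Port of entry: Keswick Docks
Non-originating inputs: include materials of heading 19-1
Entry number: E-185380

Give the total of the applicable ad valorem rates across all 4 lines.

110%

Line A: bamboo → 19-2; plywood → 19-2-2; rough → 19-2-2-2. Scheduled 4%. Rothland agreement on 19-2-2: wholly obtained → 20% available; preference 20% not lower than 4% → no reduction. → 4%.
Line B: coniferous → 19-3; fibreboard → 19-3-2; planed → 19-3-2-3. Scheduled 34%. Valdor agreement on 19-3-2-2: 19-3-2-3 not covered. → 34%.
Line C: beech → 19-4; sawn → 19-4-2; treated → 19-4-2-1. Scheduled 26%. anti-dumping (Caledon, 19-4): +29%; total 26% + 29% = 55%. → 55%.
Line D: tropical hardwood → 19-1; fibreboard → 19-1-2; planed → 19-1-2-2. Scheduled 17%. Valdor agreement on 19-3-2-2: 19-1-2-2 not covered. → 17%.
Sum: 4% + 34% + 55% + 17% = 110%.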